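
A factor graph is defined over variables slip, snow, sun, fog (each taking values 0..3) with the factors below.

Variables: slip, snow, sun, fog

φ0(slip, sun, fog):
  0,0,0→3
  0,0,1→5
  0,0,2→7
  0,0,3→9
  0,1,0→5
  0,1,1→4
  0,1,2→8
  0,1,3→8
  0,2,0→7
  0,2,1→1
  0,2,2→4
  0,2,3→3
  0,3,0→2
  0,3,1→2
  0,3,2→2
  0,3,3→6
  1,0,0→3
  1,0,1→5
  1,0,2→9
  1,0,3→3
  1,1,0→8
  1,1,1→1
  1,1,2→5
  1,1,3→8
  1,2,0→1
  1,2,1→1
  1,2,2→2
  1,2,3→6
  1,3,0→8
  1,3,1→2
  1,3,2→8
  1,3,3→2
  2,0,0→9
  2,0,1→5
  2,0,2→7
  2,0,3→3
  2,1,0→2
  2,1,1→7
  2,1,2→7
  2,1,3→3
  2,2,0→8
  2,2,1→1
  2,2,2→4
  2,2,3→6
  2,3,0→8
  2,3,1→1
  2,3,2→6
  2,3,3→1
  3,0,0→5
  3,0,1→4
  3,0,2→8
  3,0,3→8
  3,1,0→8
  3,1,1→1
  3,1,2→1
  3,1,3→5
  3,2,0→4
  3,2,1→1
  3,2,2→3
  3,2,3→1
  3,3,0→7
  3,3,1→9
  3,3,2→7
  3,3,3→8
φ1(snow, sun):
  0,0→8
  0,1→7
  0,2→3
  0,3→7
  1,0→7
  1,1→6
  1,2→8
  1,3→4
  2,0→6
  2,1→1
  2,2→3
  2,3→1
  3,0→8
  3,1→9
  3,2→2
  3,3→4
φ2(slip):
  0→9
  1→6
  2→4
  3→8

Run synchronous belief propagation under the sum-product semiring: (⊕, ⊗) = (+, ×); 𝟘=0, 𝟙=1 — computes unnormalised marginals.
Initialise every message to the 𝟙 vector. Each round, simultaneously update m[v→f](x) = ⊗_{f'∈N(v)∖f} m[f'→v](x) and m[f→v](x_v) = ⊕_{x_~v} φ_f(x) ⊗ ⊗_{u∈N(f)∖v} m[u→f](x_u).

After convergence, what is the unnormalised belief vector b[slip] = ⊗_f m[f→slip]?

init: all messages = 𝟙 over 4 values
r1 m[φ0→slip] = [76, 72, 78, 80]
r1 m[φ0→sun] = [93, 81, 53, 79]
r1 m[φ0→fog] = [88, 50, 88, 80]
r1 m[φ1→snow] = [25, 25, 11, 23]
r1 m[φ1→sun] = [29, 23, 16, 16]
r1 m[φ2→slip] = [9, 6, 4, 8]
r1 m[slip→φ0] = [1, 1, 1, 1]
r1 m[slip→φ2] = [1, 1, 1, 1]
r1 m[snow→φ1] = [1, 1, 1, 1]
r1 m[sun→φ0] = [1, 1, 1, 1]
r1 m[sun→φ1] = [1, 1, 1, 1]
r1 m[fog→φ0] = [1, 1, 1, 1]
r2 m[φ0→slip] = [76, 72, 78, 80]
r2 m[φ0→sun] = [93, 81, 53, 79]
r2 m[φ0→fog] = [88, 50, 88, 80]
r2 m[φ1→snow] = [25, 25, 11, 23]
r2 m[φ1→sun] = [29, 23, 16, 16]
r2 m[φ2→slip] = [9, 6, 4, 8]
r2 m[slip→φ0] = [9, 6, 4, 8]
r2 m[slip→φ2] = [76, 72, 78, 80]
r2 m[snow→φ1] = [1, 1, 1, 1]
r2 m[sun→φ0] = [29, 23, 16, 16]
r2 m[sun→φ1] = [93, 81, 53, 79]
r2 m[fog→φ0] = [1, 1, 1, 1]
r3 m[φ0→slip] = [1703, 1566, 1693, 1710]
r3 m[φ0→sun] = [632, 553, 343, 540]
r3 m[φ0→fog] = [11896, 7605, 12979, 12695]
r3 m[φ1→snow] = [2023, 1877, 877, 1895]
r3 m[φ1→sun] = [29, 23, 16, 16]
r3 m[φ2→slip] = [9, 6, 4, 8]
r3 m[slip→φ0] = [9, 6, 4, 8]
r3 m[slip→φ2] = [76, 72, 78, 80]
r3 m[snow→φ1] = [1, 1, 1, 1]
r3 m[sun→φ0] = [29, 23, 16, 16]
r3 m[sun→φ1] = [93, 81, 53, 79]
r3 m[fog→φ0] = [1, 1, 1, 1]
r4 m[φ0→slip] = [1703, 1566, 1693, 1710]
r4 m[φ0→sun] = [632, 553, 343, 540]
r4 m[φ0→fog] = [11896, 7605, 12979, 12695]
r4 m[φ1→snow] = [2023, 1877, 877, 1895]
r4 m[φ1→sun] = [29, 23, 16, 16]
r4 m[φ2→slip] = [9, 6, 4, 8]
r4 m[slip→φ0] = [9, 6, 4, 8]
r4 m[slip→φ2] = [1703, 1566, 1693, 1710]
r4 m[snow→φ1] = [1, 1, 1, 1]
r4 m[sun→φ0] = [29, 23, 16, 16]
r4 m[sun→φ1] = [632, 553, 343, 540]
r4 m[fog→φ0] = [1, 1, 1, 1]
r5 m[φ0→slip] = [1703, 1566, 1693, 1710]
r5 m[φ0→sun] = [632, 553, 343, 540]
r5 m[φ0→fog] = [11896, 7605, 12979, 12695]
r5 m[φ1→snow] = [13736, 12646, 5914, 12879]
r5 m[φ1→sun] = [29, 23, 16, 16]
r5 m[φ2→slip] = [9, 6, 4, 8]
r5 m[slip→φ0] = [9, 6, 4, 8]
r5 m[slip→φ2] = [1703, 1566, 1693, 1710]
r5 m[snow→φ1] = [1, 1, 1, 1]
r5 m[sun→φ0] = [29, 23, 16, 16]
r5 m[sun→φ1] = [632, 553, 343, 540]
r5 m[fog→φ0] = [1, 1, 1, 1]
r6 m[φ0→slip] = [1703, 1566, 1693, 1710]
r6 m[φ0→sun] = [632, 553, 343, 540]
r6 m[φ0→fog] = [11896, 7605, 12979, 12695]
r6 m[φ1→snow] = [13736, 12646, 5914, 12879]
r6 m[φ1→sun] = [29, 23, 16, 16]
r6 m[φ2→slip] = [9, 6, 4, 8]
r6 m[slip→φ0] = [9, 6, 4, 8]
r6 m[slip→φ2] = [1703, 1566, 1693, 1710]
r6 m[snow→φ1] = [1, 1, 1, 1]
r6 m[sun→φ0] = [29, 23, 16, 16]
r6 m[sun→φ1] = [632, 553, 343, 540]
r6 m[fog→φ0] = [1, 1, 1, 1]
fixed point reached at round 6
b[slip] = ⊗ incoming = [15327, 9396, 6772, 13680]

b[slip] = [15327, 9396, 6772, 13680]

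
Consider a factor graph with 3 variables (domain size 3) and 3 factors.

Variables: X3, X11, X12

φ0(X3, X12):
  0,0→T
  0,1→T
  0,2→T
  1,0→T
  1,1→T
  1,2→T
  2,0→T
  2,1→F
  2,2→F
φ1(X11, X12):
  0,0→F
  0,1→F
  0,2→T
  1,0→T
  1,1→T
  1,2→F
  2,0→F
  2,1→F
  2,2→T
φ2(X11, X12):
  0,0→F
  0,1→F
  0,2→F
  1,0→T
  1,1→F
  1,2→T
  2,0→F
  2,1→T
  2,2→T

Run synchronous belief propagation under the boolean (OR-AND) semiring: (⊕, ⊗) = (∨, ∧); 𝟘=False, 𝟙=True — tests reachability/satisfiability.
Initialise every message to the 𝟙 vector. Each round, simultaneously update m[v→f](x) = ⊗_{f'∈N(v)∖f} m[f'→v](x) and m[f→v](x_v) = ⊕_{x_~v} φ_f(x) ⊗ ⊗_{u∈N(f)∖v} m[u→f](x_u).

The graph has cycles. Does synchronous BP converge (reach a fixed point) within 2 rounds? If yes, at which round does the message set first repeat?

NOT CONVERGED within 2 rounds

init: all messages = 𝟙 over 3 values
r1 m[φ0→X3] = [T, T, T]
r1 m[φ0→X12] = [T, T, T]
r1 m[φ1→X11] = [T, T, T]
r1 m[φ1→X12] = [T, T, T]
r1 m[φ2→X11] = [F, T, T]
r1 m[φ2→X12] = [T, T, T]
r1 m[X3→φ0] = [T, T, T]
r1 m[X11→φ1] = [T, T, T]
r1 m[X11→φ2] = [T, T, T]
r1 m[X12→φ0] = [T, T, T]
r1 m[X12→φ1] = [T, T, T]
r1 m[X12→φ2] = [T, T, T]
r2 m[φ0→X3] = [T, T, T]
r2 m[φ0→X12] = [T, T, T]
r2 m[φ1→X11] = [T, T, T]
r2 m[φ1→X12] = [T, T, T]
r2 m[φ2→X11] = [F, T, T]
r2 m[φ2→X12] = [T, T, T]
r2 m[X3→φ0] = [T, T, T]
r2 m[X11→φ1] = [F, T, T]
r2 m[X11→φ2] = [T, T, T]
r2 m[X12→φ0] = [T, T, T]
r2 m[X12→φ1] = [T, T, T]
r2 m[X12→φ2] = [T, T, T]
no fixed point within 2 rounds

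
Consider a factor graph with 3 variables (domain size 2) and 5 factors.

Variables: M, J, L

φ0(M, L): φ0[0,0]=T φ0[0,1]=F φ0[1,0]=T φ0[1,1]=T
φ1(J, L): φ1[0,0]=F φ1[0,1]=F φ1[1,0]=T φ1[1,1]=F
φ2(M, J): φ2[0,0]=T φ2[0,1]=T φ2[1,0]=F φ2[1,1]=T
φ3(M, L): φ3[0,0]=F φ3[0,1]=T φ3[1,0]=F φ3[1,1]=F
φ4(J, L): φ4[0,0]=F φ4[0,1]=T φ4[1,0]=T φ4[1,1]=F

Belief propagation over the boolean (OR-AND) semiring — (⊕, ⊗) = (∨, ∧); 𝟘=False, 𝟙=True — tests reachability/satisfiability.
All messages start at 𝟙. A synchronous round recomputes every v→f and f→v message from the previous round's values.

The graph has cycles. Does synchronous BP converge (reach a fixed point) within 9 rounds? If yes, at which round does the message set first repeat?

init: all messages = 𝟙 over 2 values
r1 m[φ0→M] = [T, T]
r1 m[φ0→L] = [T, T]
r1 m[φ1→J] = [F, T]
r1 m[φ1→L] = [T, F]
r1 m[φ2→M] = [T, T]
r1 m[φ2→J] = [T, T]
r1 m[φ3→M] = [T, F]
r1 m[φ3→L] = [F, T]
r1 m[φ4→J] = [T, T]
r1 m[φ4→L] = [T, T]
r1 m[M→φ0] = [T, T]
r1 m[M→φ2] = [T, T]
r1 m[M→φ3] = [T, T]
r1 m[J→φ1] = [T, T]
r1 m[J→φ2] = [T, T]
r1 m[J→φ4] = [T, T]
r1 m[L→φ0] = [T, T]
r1 m[L→φ1] = [T, T]
r1 m[L→φ3] = [T, T]
r1 m[L→φ4] = [T, T]
r2 m[φ0→M] = [T, T]
r2 m[φ0→L] = [T, T]
r2 m[φ1→J] = [F, T]
r2 m[φ1→L] = [T, F]
r2 m[φ2→M] = [T, T]
r2 m[φ2→J] = [T, T]
r2 m[φ3→M] = [T, F]
r2 m[φ3→L] = [F, T]
r2 m[φ4→J] = [T, T]
r2 m[φ4→L] = [T, T]
r2 m[M→φ0] = [T, F]
r2 m[M→φ2] = [T, F]
r2 m[M→φ3] = [T, T]
r2 m[J→φ1] = [T, T]
r2 m[J→φ2] = [F, T]
r2 m[J→φ4] = [F, T]
r2 m[L→φ0] = [F, F]
r2 m[L→φ1] = [F, T]
r2 m[L→φ3] = [T, F]
r2 m[L→φ4] = [F, F]
r3 m[φ0→M] = [F, F]
r3 m[φ0→L] = [T, F]
r3 m[φ1→J] = [F, F]
r3 m[φ1→L] = [T, F]
r3 m[φ2→M] = [T, T]
r3 m[φ2→J] = [T, T]
r3 m[φ3→M] = [F, F]
r3 m[φ3→L] = [F, T]
r3 m[φ4→J] = [F, F]
r3 m[φ4→L] = [T, F]
r3 m[M→φ0] = [T, F]
r3 m[M→φ2] = [T, F]
r3 m[M→φ3] = [T, T]
r3 m[J→φ1] = [T, T]
r3 m[J→φ2] = [F, T]
r3 m[J→φ4] = [F, T]
r3 m[L→φ0] = [F, F]
r3 m[L→φ1] = [F, T]
r3 m[L→φ3] = [T, F]
r3 m[L→φ4] = [F, F]
r4 m[φ0→M] = [F, F]
r4 m[φ0→L] = [T, F]
r4 m[φ1→J] = [F, F]
r4 m[φ1→L] = [T, F]
r4 m[φ2→M] = [T, T]
r4 m[φ2→J] = [T, T]
r4 m[φ3→M] = [F, F]
r4 m[φ3→L] = [F, T]
r4 m[φ4→J] = [F, F]
r4 m[φ4→L] = [T, F]
r4 m[M→φ0] = [F, F]
r4 m[M→φ2] = [F, F]
r4 m[M→φ3] = [F, F]
r4 m[J→φ1] = [F, F]
r4 m[J→φ2] = [F, F]
r4 m[J→φ4] = [F, F]
r4 m[L→φ0] = [F, F]
r4 m[L→φ1] = [F, F]
r4 m[L→φ3] = [T, F]
r4 m[L→φ4] = [F, F]
r5 m[φ0→M] = [F, F]
r5 m[φ0→L] = [F, F]
r5 m[φ1→J] = [F, F]
r5 m[φ1→L] = [F, F]
r5 m[φ2→M] = [F, F]
r5 m[φ2→J] = [F, F]
r5 m[φ3→M] = [F, F]
r5 m[φ3→L] = [F, F]
r5 m[φ4→J] = [F, F]
r5 m[φ4→L] = [F, F]
r5 m[M→φ0] = [F, F]
r5 m[M→φ2] = [F, F]
r5 m[M→φ3] = [F, F]
r5 m[J→φ1] = [F, F]
r5 m[J→φ2] = [F, F]
r5 m[J→φ4] = [F, F]
r5 m[L→φ0] = [F, F]
r5 m[L→φ1] = [F, F]
r5 m[L→φ3] = [T, F]
r5 m[L→φ4] = [F, F]
r6 m[φ0→M] = [F, F]
r6 m[φ0→L] = [F, F]
r6 m[φ1→J] = [F, F]
r6 m[φ1→L] = [F, F]
r6 m[φ2→M] = [F, F]
r6 m[φ2→J] = [F, F]
r6 m[φ3→M] = [F, F]
r6 m[φ3→L] = [F, F]
r6 m[φ4→J] = [F, F]
r6 m[φ4→L] = [F, F]
r6 m[M→φ0] = [F, F]
r6 m[M→φ2] = [F, F]
r6 m[M→φ3] = [F, F]
r6 m[J→φ1] = [F, F]
r6 m[J→φ2] = [F, F]
r6 m[J→φ4] = [F, F]
r6 m[L→φ0] = [F, F]
r6 m[L→φ1] = [F, F]
r6 m[L→φ3] = [F, F]
r6 m[L→φ4] = [F, F]
r7 m[φ0→M] = [F, F]
r7 m[φ0→L] = [F, F]
r7 m[φ1→J] = [F, F]
r7 m[φ1→L] = [F, F]
r7 m[φ2→M] = [F, F]
r7 m[φ2→J] = [F, F]
r7 m[φ3→M] = [F, F]
r7 m[φ3→L] = [F, F]
r7 m[φ4→J] = [F, F]
r7 m[φ4→L] = [F, F]
r7 m[M→φ0] = [F, F]
r7 m[M→φ2] = [F, F]
r7 m[M→φ3] = [F, F]
r7 m[J→φ1] = [F, F]
r7 m[J→φ2] = [F, F]
r7 m[J→φ4] = [F, F]
r7 m[L→φ0] = [F, F]
r7 m[L→φ1] = [F, F]
r7 m[L→φ3] = [F, F]
r7 m[L→φ4] = [F, F]
fixed point reached at round 7
messages reach a fixed point at round 7

CONVERGED at round 7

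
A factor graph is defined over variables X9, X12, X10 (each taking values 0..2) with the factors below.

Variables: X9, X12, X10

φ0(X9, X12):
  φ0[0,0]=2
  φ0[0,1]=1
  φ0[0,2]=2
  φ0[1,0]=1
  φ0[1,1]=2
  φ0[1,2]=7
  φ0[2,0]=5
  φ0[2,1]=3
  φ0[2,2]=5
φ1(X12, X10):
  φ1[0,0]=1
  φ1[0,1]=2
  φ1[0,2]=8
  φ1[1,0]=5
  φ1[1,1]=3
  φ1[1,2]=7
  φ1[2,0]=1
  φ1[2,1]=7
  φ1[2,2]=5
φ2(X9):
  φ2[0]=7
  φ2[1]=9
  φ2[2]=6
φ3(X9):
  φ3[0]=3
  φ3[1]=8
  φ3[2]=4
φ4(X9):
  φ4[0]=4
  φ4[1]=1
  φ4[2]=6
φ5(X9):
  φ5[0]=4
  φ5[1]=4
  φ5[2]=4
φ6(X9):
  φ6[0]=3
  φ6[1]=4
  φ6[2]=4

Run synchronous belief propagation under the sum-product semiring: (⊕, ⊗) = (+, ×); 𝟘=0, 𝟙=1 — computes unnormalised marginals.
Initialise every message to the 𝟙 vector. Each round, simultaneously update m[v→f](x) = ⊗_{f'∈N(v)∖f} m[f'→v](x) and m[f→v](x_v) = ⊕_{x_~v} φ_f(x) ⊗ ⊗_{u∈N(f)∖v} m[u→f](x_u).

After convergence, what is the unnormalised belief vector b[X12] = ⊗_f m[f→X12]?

b[X12] = [161568, 153360, 280800]

init: all messages = 𝟙 over 3 values
r1 m[φ0→X9] = [5, 10, 13]
r1 m[φ0→X12] = [8, 6, 14]
r1 m[φ1→X12] = [11, 15, 13]
r1 m[φ1→X10] = [7, 12, 20]
r1 m[φ2→X9] = [7, 9, 6]
r1 m[φ3→X9] = [3, 8, 4]
r1 m[φ4→X9] = [4, 1, 6]
r1 m[φ5→X9] = [4, 4, 4]
r1 m[φ6→X9] = [3, 4, 4]
r1 m[X9→φ0] = [1, 1, 1]
r1 m[X9→φ2] = [1, 1, 1]
r1 m[X9→φ3] = [1, 1, 1]
r1 m[X9→φ4] = [1, 1, 1]
r1 m[X9→φ5] = [1, 1, 1]
r1 m[X9→φ6] = [1, 1, 1]
r1 m[X12→φ0] = [1, 1, 1]
r1 m[X12→φ1] = [1, 1, 1]
r1 m[X10→φ1] = [1, 1, 1]
r2 m[φ0→X9] = [5, 10, 13]
r2 m[φ0→X12] = [8, 6, 14]
r2 m[φ1→X12] = [11, 15, 13]
r2 m[φ1→X10] = [7, 12, 20]
r2 m[φ2→X9] = [7, 9, 6]
r2 m[φ3→X9] = [3, 8, 4]
r2 m[φ4→X9] = [4, 1, 6]
r2 m[φ5→X9] = [4, 4, 4]
r2 m[φ6→X9] = [3, 4, 4]
r2 m[X9→φ0] = [1008, 1152, 2304]
r2 m[X9→φ2] = [720, 1280, 4992]
r2 m[X9→φ3] = [1680, 1440, 7488]
r2 m[X9→φ4] = [1260, 11520, 4992]
r2 m[X9→φ5] = [1260, 2880, 7488]
r2 m[X9→φ6] = [1680, 2880, 7488]
r2 m[X12→φ0] = [11, 15, 13]
r2 m[X12→φ1] = [8, 6, 14]
r2 m[X10→φ1] = [1, 1, 1]
r3 m[φ0→X9] = [63, 132, 165]
r3 m[φ0→X12] = [14688, 10224, 21600]
r3 m[φ1→X12] = [11, 15, 13]
r3 m[φ1→X10] = [52, 132, 176]
r3 m[φ2→X9] = [7, 9, 6]
r3 m[φ3→X9] = [3, 8, 4]
r3 m[φ4→X9] = [4, 1, 6]
r3 m[φ5→X9] = [4, 4, 4]
r3 m[φ6→X9] = [3, 4, 4]
r3 m[X9→φ0] = [1008, 1152, 2304]
r3 m[X9→φ2] = [720, 1280, 4992]
r3 m[X9→φ3] = [1680, 1440, 7488]
r3 m[X9→φ4] = [1260, 11520, 4992]
r3 m[X9→φ5] = [1260, 2880, 7488]
r3 m[X9→φ6] = [1680, 2880, 7488]
r3 m[X12→φ0] = [11, 15, 13]
r3 m[X12→φ1] = [8, 6, 14]
r3 m[X10→φ1] = [1, 1, 1]
r4 m[φ0→X9] = [63, 132, 165]
r4 m[φ0→X12] = [14688, 10224, 21600]
r4 m[φ1→X12] = [11, 15, 13]
r4 m[φ1→X10] = [52, 132, 176]
r4 m[φ2→X9] = [7, 9, 6]
r4 m[φ3→X9] = [3, 8, 4]
r4 m[φ4→X9] = [4, 1, 6]
r4 m[φ5→X9] = [4, 4, 4]
r4 m[φ6→X9] = [3, 4, 4]
r4 m[X9→φ0] = [1008, 1152, 2304]
r4 m[X9→φ2] = [9072, 16896, 63360]
r4 m[X9→φ3] = [21168, 19008, 95040]
r4 m[X9→φ4] = [15876, 152064, 63360]
r4 m[X9→φ5] = [15876, 38016, 95040]
r4 m[X9→φ6] = [21168, 38016, 95040]
r4 m[X12→φ0] = [11, 15, 13]
r4 m[X12→φ1] = [14688, 10224, 21600]
r4 m[X10→φ1] = [1, 1, 1]
r5 m[φ0→X9] = [63, 132, 165]
r5 m[φ0→X12] = [14688, 10224, 21600]
r5 m[φ1→X12] = [11, 15, 13]
r5 m[φ1→X10] = [87408, 211248, 297072]
r5 m[φ2→X9] = [7, 9, 6]
r5 m[φ3→X9] = [3, 8, 4]
r5 m[φ4→X9] = [4, 1, 6]
r5 m[φ5→X9] = [4, 4, 4]
r5 m[φ6→X9] = [3, 4, 4]
r5 m[X9→φ0] = [1008, 1152, 2304]
r5 m[X9→φ2] = [9072, 16896, 63360]
r5 m[X9→φ3] = [21168, 19008, 95040]
r5 m[X9→φ4] = [15876, 152064, 63360]
r5 m[X9→φ5] = [15876, 38016, 95040]
r5 m[X9→φ6] = [21168, 38016, 95040]
r5 m[X12→φ0] = [11, 15, 13]
r5 m[X12→φ1] = [14688, 10224, 21600]
r5 m[X10→φ1] = [1, 1, 1]
r6 m[φ0→X9] = [63, 132, 165]
r6 m[φ0→X12] = [14688, 10224, 21600]
r6 m[φ1→X12] = [11, 15, 13]
r6 m[φ1→X10] = [87408, 211248, 297072]
r6 m[φ2→X9] = [7, 9, 6]
r6 m[φ3→X9] = [3, 8, 4]
r6 m[φ4→X9] = [4, 1, 6]
r6 m[φ5→X9] = [4, 4, 4]
r6 m[φ6→X9] = [3, 4, 4]
r6 m[X9→φ0] = [1008, 1152, 2304]
r6 m[X9→φ2] = [9072, 16896, 63360]
r6 m[X9→φ3] = [21168, 19008, 95040]
r6 m[X9→φ4] = [15876, 152064, 63360]
r6 m[X9→φ5] = [15876, 38016, 95040]
r6 m[X9→φ6] = [21168, 38016, 95040]
r6 m[X12→φ0] = [11, 15, 13]
r6 m[X12→φ1] = [14688, 10224, 21600]
r6 m[X10→φ1] = [1, 1, 1]
fixed point reached at round 6
b[X12] = ⊗ incoming = [161568, 153360, 280800]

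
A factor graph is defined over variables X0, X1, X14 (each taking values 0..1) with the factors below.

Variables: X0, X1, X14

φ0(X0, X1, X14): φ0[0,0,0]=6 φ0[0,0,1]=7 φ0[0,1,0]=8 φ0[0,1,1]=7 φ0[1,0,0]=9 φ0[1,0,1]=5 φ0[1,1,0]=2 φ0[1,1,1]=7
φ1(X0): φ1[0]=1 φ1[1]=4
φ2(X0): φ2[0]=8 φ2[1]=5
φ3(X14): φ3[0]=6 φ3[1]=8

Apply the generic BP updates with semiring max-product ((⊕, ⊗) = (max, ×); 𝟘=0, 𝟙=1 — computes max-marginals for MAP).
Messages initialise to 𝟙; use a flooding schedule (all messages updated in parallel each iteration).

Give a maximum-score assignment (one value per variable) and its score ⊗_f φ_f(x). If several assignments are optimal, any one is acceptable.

init: all messages = 𝟙 over 2 values
r1 m[φ0→X0] = [8, 9]
r1 m[φ0→X1] = [9, 8]
r1 m[φ0→X14] = [9, 7]
r1 m[φ1→X0] = [1, 4]
r1 m[φ2→X0] = [8, 5]
r1 m[φ3→X14] = [6, 8]
r1 m[X0→φ0] = [1, 1]
r1 m[X0→φ1] = [1, 1]
r1 m[X0→φ2] = [1, 1]
r1 m[X1→φ0] = [1, 1]
r1 m[X14→φ0] = [1, 1]
r1 m[X14→φ3] = [1, 1]
r2 m[φ0→X0] = [8, 9]
r2 m[φ0→X1] = [9, 8]
r2 m[φ0→X14] = [9, 7]
r2 m[φ1→X0] = [1, 4]
r2 m[φ2→X0] = [8, 5]
r2 m[φ3→X14] = [6, 8]
r2 m[X0→φ0] = [8, 20]
r2 m[X0→φ1] = [64, 45]
r2 m[X0→φ2] = [8, 36]
r2 m[X1→φ0] = [1, 1]
r2 m[X14→φ0] = [6, 8]
r2 m[X14→φ3] = [9, 7]
r3 m[φ0→X0] = [56, 56]
r3 m[φ0→X1] = [1080, 1120]
r3 m[φ0→X14] = [180, 140]
r3 m[φ1→X0] = [1, 4]
r3 m[φ2→X0] = [8, 5]
r3 m[φ3→X14] = [6, 8]
r3 m[X0→φ0] = [8, 20]
r3 m[X0→φ1] = [64, 45]
r3 m[X0→φ2] = [8, 36]
r3 m[X1→φ0] = [1, 1]
r3 m[X14→φ0] = [6, 8]
r3 m[X14→φ3] = [9, 7]
r4 m[φ0→X0] = [56, 56]
r4 m[φ0→X1] = [1080, 1120]
r4 m[φ0→X14] = [180, 140]
r4 m[φ1→X0] = [1, 4]
r4 m[φ2→X0] = [8, 5]
r4 m[φ3→X14] = [6, 8]
r4 m[X0→φ0] = [8, 20]
r4 m[X0→φ1] = [448, 280]
r4 m[X0→φ2] = [56, 224]
r4 m[X1→φ0] = [1, 1]
r4 m[X14→φ0] = [6, 8]
r4 m[X14→φ3] = [180, 140]
r5 m[φ0→X0] = [56, 56]
r5 m[φ0→X1] = [1080, 1120]
r5 m[φ0→X14] = [180, 140]
r5 m[φ1→X0] = [1, 4]
r5 m[φ2→X0] = [8, 5]
r5 m[φ3→X14] = [6, 8]
r5 m[X0→φ0] = [8, 20]
r5 m[X0→φ1] = [448, 280]
r5 m[X0→φ2] = [56, 224]
r5 m[X1→φ0] = [1, 1]
r5 m[X14→φ0] = [6, 8]
r5 m[X14→φ3] = [180, 140]
fixed point reached at round 5
traceback from X0: (X0=1, X1=1, X14=1), score=1120

assignment: (X0=1, X1=1, X14=1); score = 1120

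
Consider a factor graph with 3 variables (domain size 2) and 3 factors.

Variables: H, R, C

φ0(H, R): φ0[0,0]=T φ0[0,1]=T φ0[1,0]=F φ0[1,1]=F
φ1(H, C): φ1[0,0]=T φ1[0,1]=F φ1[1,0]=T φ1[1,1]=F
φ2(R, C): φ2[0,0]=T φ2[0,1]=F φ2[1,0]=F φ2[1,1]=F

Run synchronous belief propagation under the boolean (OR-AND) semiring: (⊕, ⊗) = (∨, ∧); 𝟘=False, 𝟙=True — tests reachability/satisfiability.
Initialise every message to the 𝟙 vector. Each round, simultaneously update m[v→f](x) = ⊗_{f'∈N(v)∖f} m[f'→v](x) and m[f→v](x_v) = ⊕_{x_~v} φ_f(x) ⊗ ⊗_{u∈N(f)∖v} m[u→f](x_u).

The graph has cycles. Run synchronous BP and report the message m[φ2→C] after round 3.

message @ round 3 = [T, F]

init: all messages = 𝟙 over 2 values
r1 m[φ0→H] = [T, F]
r1 m[φ0→R] = [T, T]
r1 m[φ1→H] = [T, T]
r1 m[φ1→C] = [T, F]
r1 m[φ2→R] = [T, F]
r1 m[φ2→C] = [T, F]
r1 m[H→φ0] = [T, T]
r1 m[H→φ1] = [T, T]
r1 m[R→φ0] = [T, T]
r1 m[R→φ2] = [T, T]
r1 m[C→φ1] = [T, T]
r1 m[C→φ2] = [T, T]
r2 m[φ0→H] = [T, F]
r2 m[φ0→R] = [T, T]
r2 m[φ1→H] = [T, T]
r2 m[φ1→C] = [T, F]
r2 m[φ2→R] = [T, F]
r2 m[φ2→C] = [T, F]
r2 m[H→φ0] = [T, T]
r2 m[H→φ1] = [T, F]
r2 m[R→φ0] = [T, F]
r2 m[R→φ2] = [T, T]
r2 m[C→φ1] = [T, F]
r2 m[C→φ2] = [T, F]
r3 m[φ0→H] = [T, F]
r3 m[φ0→R] = [T, T]
r3 m[φ1→H] = [T, T]
r3 m[φ1→C] = [T, F]
r3 m[φ2→R] = [T, F]
r3 m[φ2→C] = [T, F]
r3 m[H→φ0] = [T, T]
r3 m[H→φ1] = [T, F]
r3 m[R→φ0] = [T, F]
r3 m[R→φ2] = [T, T]
r3 m[C→φ1] = [T, F]
r3 m[C→φ2] = [T, F]
fixed point reached at round 3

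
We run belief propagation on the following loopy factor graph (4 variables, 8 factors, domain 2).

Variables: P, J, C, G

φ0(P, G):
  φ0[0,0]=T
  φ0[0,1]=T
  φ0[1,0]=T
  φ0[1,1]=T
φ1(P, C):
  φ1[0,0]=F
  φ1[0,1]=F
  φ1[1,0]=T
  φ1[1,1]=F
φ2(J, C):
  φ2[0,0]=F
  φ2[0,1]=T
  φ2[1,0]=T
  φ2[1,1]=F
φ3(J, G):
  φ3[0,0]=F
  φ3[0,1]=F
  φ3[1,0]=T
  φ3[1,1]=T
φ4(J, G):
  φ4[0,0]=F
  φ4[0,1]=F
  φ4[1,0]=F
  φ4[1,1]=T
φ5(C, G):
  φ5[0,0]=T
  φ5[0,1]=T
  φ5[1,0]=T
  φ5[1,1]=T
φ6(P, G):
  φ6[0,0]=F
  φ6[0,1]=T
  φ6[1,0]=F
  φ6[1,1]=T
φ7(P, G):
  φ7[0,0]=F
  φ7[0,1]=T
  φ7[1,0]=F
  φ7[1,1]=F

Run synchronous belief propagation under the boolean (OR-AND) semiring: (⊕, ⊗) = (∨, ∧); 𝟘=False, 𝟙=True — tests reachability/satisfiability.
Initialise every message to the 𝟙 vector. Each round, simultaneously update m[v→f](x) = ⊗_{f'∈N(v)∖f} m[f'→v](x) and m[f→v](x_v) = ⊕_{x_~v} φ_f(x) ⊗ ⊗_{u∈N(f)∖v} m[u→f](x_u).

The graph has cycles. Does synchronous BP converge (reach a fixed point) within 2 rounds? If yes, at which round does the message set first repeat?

init: all messages = 𝟙 over 2 values
r1 m[φ0→P] = [T, T]
r1 m[φ0→G] = [T, T]
r1 m[φ1→P] = [F, T]
r1 m[φ1→C] = [T, F]
r1 m[φ2→J] = [T, T]
r1 m[φ2→C] = [T, T]
r1 m[φ3→J] = [F, T]
r1 m[φ3→G] = [T, T]
r1 m[φ4→J] = [F, T]
r1 m[φ4→G] = [F, T]
r1 m[φ5→C] = [T, T]
r1 m[φ5→G] = [T, T]
r1 m[φ6→P] = [T, T]
r1 m[φ6→G] = [F, T]
r1 m[φ7→P] = [T, F]
r1 m[φ7→G] = [F, T]
r1 m[P→φ0] = [T, T]
r1 m[P→φ1] = [T, T]
r1 m[P→φ6] = [T, T]
r1 m[P→φ7] = [T, T]
r1 m[J→φ2] = [T, T]
r1 m[J→φ3] = [T, T]
r1 m[J→φ4] = [T, T]
r1 m[C→φ1] = [T, T]
r1 m[C→φ2] = [T, T]
r1 m[C→φ5] = [T, T]
r1 m[G→φ0] = [T, T]
r1 m[G→φ3] = [T, T]
r1 m[G→φ4] = [T, T]
r1 m[G→φ5] = [T, T]
r1 m[G→φ6] = [T, T]
r1 m[G→φ7] = [T, T]
r2 m[φ0→P] = [T, T]
r2 m[φ0→G] = [T, T]
r2 m[φ1→P] = [F, T]
r2 m[φ1→C] = [T, F]
r2 m[φ2→J] = [T, T]
r2 m[φ2→C] = [T, T]
r2 m[φ3→J] = [F, T]
r2 m[φ3→G] = [T, T]
r2 m[φ4→J] = [F, T]
r2 m[φ4→G] = [F, T]
r2 m[φ5→C] = [T, T]
r2 m[φ5→G] = [T, T]
r2 m[φ6→P] = [T, T]
r2 m[φ6→G] = [F, T]
r2 m[φ7→P] = [T, F]
r2 m[φ7→G] = [F, T]
r2 m[P→φ0] = [F, F]
r2 m[P→φ1] = [T, F]
r2 m[P→φ6] = [F, F]
r2 m[P→φ7] = [F, T]
r2 m[J→φ2] = [F, T]
r2 m[J→φ3] = [F, T]
r2 m[J→φ4] = [F, T]
r2 m[C→φ1] = [T, T]
r2 m[C→φ2] = [T, F]
r2 m[C→φ5] = [T, F]
r2 m[G→φ0] = [F, T]
r2 m[G→φ3] = [F, T]
r2 m[G→φ4] = [F, T]
r2 m[G→φ5] = [F, T]
r2 m[G→φ6] = [F, T]
r2 m[G→φ7] = [F, T]
no fixed point within 2 rounds

NOT CONVERGED within 2 rounds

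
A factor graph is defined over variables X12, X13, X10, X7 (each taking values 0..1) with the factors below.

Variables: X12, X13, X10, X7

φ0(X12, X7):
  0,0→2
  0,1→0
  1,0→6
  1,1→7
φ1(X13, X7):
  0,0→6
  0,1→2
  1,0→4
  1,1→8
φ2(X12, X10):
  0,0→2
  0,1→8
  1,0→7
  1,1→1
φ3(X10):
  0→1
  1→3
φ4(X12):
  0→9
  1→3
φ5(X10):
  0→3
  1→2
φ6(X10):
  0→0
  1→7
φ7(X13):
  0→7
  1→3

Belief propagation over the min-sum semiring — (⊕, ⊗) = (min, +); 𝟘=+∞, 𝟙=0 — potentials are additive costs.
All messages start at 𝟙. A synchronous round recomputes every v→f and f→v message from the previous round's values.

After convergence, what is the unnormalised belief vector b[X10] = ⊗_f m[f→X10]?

init: all messages = 𝟙 over 2 values
r1 m[φ0→X12] = [0, 6]
r1 m[φ0→X7] = [2, 0]
r1 m[φ1→X13] = [2, 4]
r1 m[φ1→X7] = [4, 2]
r1 m[φ2→X12] = [2, 1]
r1 m[φ2→X10] = [2, 1]
r1 m[φ3→X10] = [1, 3]
r1 m[φ4→X12] = [9, 3]
r1 m[φ5→X10] = [3, 2]
r1 m[φ6→X10] = [0, 7]
r1 m[φ7→X13] = [7, 3]
r1 m[X12→φ0] = [0, 0]
r1 m[X12→φ2] = [0, 0]
r1 m[X12→φ4] = [0, 0]
r1 m[X13→φ1] = [0, 0]
r1 m[X13→φ7] = [0, 0]
r1 m[X10→φ2] = [0, 0]
r1 m[X10→φ3] = [0, 0]
r1 m[X10→φ5] = [0, 0]
r1 m[X10→φ6] = [0, 0]
r1 m[X7→φ0] = [0, 0]
r1 m[X7→φ1] = [0, 0]
r2 m[φ0→X12] = [0, 6]
r2 m[φ0→X7] = [2, 0]
r2 m[φ1→X13] = [2, 4]
r2 m[φ1→X7] = [4, 2]
r2 m[φ2→X12] = [2, 1]
r2 m[φ2→X10] = [2, 1]
r2 m[φ3→X10] = [1, 3]
r2 m[φ4→X12] = [9, 3]
r2 m[φ5→X10] = [3, 2]
r2 m[φ6→X10] = [0, 7]
r2 m[φ7→X13] = [7, 3]
r2 m[X12→φ0] = [11, 4]
r2 m[X12→φ2] = [9, 9]
r2 m[X12→φ4] = [2, 7]
r2 m[X13→φ1] = [7, 3]
r2 m[X13→φ7] = [2, 4]
r2 m[X10→φ2] = [4, 12]
r2 m[X10→φ3] = [5, 10]
r2 m[X10→φ5] = [3, 11]
r2 m[X10→φ6] = [6, 6]
r2 m[X7→φ0] = [4, 2]
r2 m[X7→φ1] = [2, 0]
r3 m[φ0→X12] = [2, 9]
r3 m[φ0→X7] = [10, 11]
r3 m[φ1→X13] = [2, 6]
r3 m[φ1→X7] = [7, 9]
r3 m[φ2→X12] = [6, 11]
r3 m[φ2→X10] = [11, 10]
r3 m[φ3→X10] = [1, 3]
r3 m[φ4→X12] = [9, 3]
r3 m[φ5→X10] = [3, 2]
r3 m[φ6→X10] = [0, 7]
r3 m[φ7→X13] = [7, 3]
r3 m[X12→φ0] = [11, 4]
r3 m[X12→φ2] = [9, 9]
r3 m[X12→φ4] = [2, 7]
r3 m[X13→φ1] = [7, 3]
r3 m[X13→φ7] = [2, 4]
r3 m[X10→φ2] = [4, 12]
r3 m[X10→φ3] = [5, 10]
r3 m[X10→φ5] = [3, 11]
r3 m[X10→φ6] = [6, 6]
r3 m[X7→φ0] = [4, 2]
r3 m[X7→φ1] = [2, 0]
r4 m[φ0→X12] = [2, 9]
r4 m[φ0→X7] = [10, 11]
r4 m[φ1→X13] = [2, 6]
r4 m[φ1→X7] = [7, 9]
r4 m[φ2→X12] = [6, 11]
r4 m[φ2→X10] = [11, 10]
r4 m[φ3→X10] = [1, 3]
r4 m[φ4→X12] = [9, 3]
r4 m[φ5→X10] = [3, 2]
r4 m[φ6→X10] = [0, 7]
r4 m[φ7→X13] = [7, 3]
r4 m[X12→φ0] = [15, 14]
r4 m[X12→φ2] = [11, 12]
r4 m[X12→φ4] = [8, 20]
r4 m[X13→φ1] = [7, 3]
r4 m[X13→φ7] = [2, 6]
r4 m[X10→φ2] = [4, 12]
r4 m[X10→φ3] = [14, 19]
r4 m[X10→φ5] = [12, 20]
r4 m[X10→φ6] = [15, 15]
r4 m[X7→φ0] = [7, 9]
r4 m[X7→φ1] = [10, 11]
r5 m[φ0→X12] = [9, 13]
r5 m[φ0→X7] = [17, 15]
r5 m[φ1→X13] = [13, 14]
r5 m[φ1→X7] = [7, 9]
r5 m[φ2→X12] = [6, 11]
r5 m[φ2→X10] = [13, 13]
r5 m[φ3→X10] = [1, 3]
r5 m[φ4→X12] = [9, 3]
r5 m[φ5→X10] = [3, 2]
r5 m[φ6→X10] = [0, 7]
r5 m[φ7→X13] = [7, 3]
r5 m[X12→φ0] = [15, 14]
r5 m[X12→φ2] = [11, 12]
r5 m[X12→φ4] = [8, 20]
r5 m[X13→φ1] = [7, 3]
r5 m[X13→φ7] = [2, 6]
r5 m[X10→φ2] = [4, 12]
r5 m[X10→φ3] = [14, 19]
r5 m[X10→φ5] = [12, 20]
r5 m[X10→φ6] = [15, 15]
r5 m[X7→φ0] = [7, 9]
r5 m[X7→φ1] = [10, 11]
r6 m[φ0→X12] = [9, 13]
r6 m[φ0→X7] = [17, 15]
r6 m[φ1→X13] = [13, 14]
r6 m[φ1→X7] = [7, 9]
r6 m[φ2→X12] = [6, 11]
r6 m[φ2→X10] = [13, 13]
r6 m[φ3→X10] = [1, 3]
r6 m[φ4→X12] = [9, 3]
r6 m[φ5→X10] = [3, 2]
r6 m[φ6→X10] = [0, 7]
r6 m[φ7→X13] = [7, 3]
r6 m[X12→φ0] = [15, 14]
r6 m[X12→φ2] = [18, 16]
r6 m[X12→φ4] = [15, 24]
r6 m[X13→φ1] = [7, 3]
r6 m[X13→φ7] = [13, 14]
r6 m[X10→φ2] = [4, 12]
r6 m[X10→φ3] = [16, 22]
r6 m[X10→φ5] = [14, 23]
r6 m[X10→φ6] = [17, 18]
r6 m[X7→φ0] = [7, 9]
r6 m[X7→φ1] = [17, 15]
r7 m[φ0→X12] = [9, 13]
r7 m[φ0→X7] = [17, 15]
r7 m[φ1→X13] = [17, 21]
r7 m[φ1→X7] = [7, 9]
r7 m[φ2→X12] = [6, 11]
r7 m[φ2→X10] = [20, 17]
r7 m[φ3→X10] = [1, 3]
r7 m[φ4→X12] = [9, 3]
r7 m[φ5→X10] = [3, 2]
r7 m[φ6→X10] = [0, 7]
r7 m[φ7→X13] = [7, 3]
r7 m[X12→φ0] = [15, 14]
r7 m[X12→φ2] = [18, 16]
r7 m[X12→φ4] = [15, 24]
r7 m[X13→φ1] = [7, 3]
r7 m[X13→φ7] = [13, 14]
r7 m[X10→φ2] = [4, 12]
r7 m[X10→φ3] = [16, 22]
r7 m[X10→φ5] = [14, 23]
r7 m[X10→φ6] = [17, 18]
r7 m[X7→φ0] = [7, 9]
r7 m[X7→φ1] = [17, 15]
r8 m[φ0→X12] = [9, 13]
r8 m[φ0→X7] = [17, 15]
r8 m[φ1→X13] = [17, 21]
r8 m[φ1→X7] = [7, 9]
r8 m[φ2→X12] = [6, 11]
r8 m[φ2→X10] = [20, 17]
r8 m[φ3→X10] = [1, 3]
r8 m[φ4→X12] = [9, 3]
r8 m[φ5→X10] = [3, 2]
r8 m[φ6→X10] = [0, 7]
r8 m[φ7→X13] = [7, 3]
r8 m[X12→φ0] = [15, 14]
r8 m[X12→φ2] = [18, 16]
r8 m[X12→φ4] = [15, 24]
r8 m[X13→φ1] = [7, 3]
r8 m[X13→φ7] = [17, 21]
r8 m[X10→φ2] = [4, 12]
r8 m[X10→φ3] = [23, 26]
r8 m[X10→φ5] = [21, 27]
r8 m[X10→φ6] = [24, 22]
r8 m[X7→φ0] = [7, 9]
r8 m[X7→φ1] = [17, 15]
r9 m[φ0→X12] = [9, 13]
r9 m[φ0→X7] = [17, 15]
r9 m[φ1→X13] = [17, 21]
r9 m[φ1→X7] = [7, 9]
r9 m[φ2→X12] = [6, 11]
r9 m[φ2→X10] = [20, 17]
r9 m[φ3→X10] = [1, 3]
r9 m[φ4→X12] = [9, 3]
r9 m[φ5→X10] = [3, 2]
r9 m[φ6→X10] = [0, 7]
r9 m[φ7→X13] = [7, 3]
r9 m[X12→φ0] = [15, 14]
r9 m[X12→φ2] = [18, 16]
r9 m[X12→φ4] = [15, 24]
r9 m[X13→φ1] = [7, 3]
r9 m[X13→φ7] = [17, 21]
r9 m[X10→φ2] = [4, 12]
r9 m[X10→φ3] = [23, 26]
r9 m[X10→φ5] = [21, 27]
r9 m[X10→φ6] = [24, 22]
r9 m[X7→φ0] = [7, 9]
r9 m[X7→φ1] = [17, 15]
fixed point reached at round 9
b[X10] = ⊗ incoming = [24, 29]

b[X10] = [24, 29]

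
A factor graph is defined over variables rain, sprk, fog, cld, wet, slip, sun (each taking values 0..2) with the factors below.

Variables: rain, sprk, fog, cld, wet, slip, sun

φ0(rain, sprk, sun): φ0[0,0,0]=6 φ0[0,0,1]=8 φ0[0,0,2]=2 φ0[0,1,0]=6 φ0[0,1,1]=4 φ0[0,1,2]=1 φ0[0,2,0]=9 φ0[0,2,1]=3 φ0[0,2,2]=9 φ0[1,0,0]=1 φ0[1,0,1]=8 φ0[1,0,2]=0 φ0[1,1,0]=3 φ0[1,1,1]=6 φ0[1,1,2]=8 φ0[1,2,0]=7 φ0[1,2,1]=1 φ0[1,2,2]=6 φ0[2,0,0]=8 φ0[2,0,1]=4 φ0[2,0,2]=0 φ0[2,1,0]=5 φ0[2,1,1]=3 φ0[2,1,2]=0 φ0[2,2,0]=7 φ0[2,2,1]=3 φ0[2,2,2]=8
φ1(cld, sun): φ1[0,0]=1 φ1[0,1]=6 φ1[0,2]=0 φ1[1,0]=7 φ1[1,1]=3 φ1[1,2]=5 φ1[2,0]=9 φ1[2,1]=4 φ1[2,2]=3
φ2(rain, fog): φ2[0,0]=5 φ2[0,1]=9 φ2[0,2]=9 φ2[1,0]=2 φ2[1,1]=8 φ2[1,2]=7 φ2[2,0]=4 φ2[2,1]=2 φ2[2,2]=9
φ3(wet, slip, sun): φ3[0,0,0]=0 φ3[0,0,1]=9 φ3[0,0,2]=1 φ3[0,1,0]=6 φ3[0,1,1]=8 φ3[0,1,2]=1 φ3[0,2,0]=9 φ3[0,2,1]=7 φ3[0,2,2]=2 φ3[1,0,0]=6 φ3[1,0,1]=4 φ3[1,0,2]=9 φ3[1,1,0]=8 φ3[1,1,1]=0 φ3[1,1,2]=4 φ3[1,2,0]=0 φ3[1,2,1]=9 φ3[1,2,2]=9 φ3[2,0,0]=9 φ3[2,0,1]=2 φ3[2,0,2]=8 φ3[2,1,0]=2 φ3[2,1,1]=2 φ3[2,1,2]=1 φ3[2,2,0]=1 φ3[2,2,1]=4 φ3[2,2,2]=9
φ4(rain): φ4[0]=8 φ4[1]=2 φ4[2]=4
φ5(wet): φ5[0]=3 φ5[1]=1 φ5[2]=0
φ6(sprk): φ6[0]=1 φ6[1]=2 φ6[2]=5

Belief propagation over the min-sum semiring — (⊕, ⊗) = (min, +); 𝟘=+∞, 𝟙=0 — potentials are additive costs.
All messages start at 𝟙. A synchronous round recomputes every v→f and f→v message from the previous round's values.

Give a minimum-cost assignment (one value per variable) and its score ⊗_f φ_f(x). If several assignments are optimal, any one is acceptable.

init: all messages = 𝟙 over 3 values
r1 m[φ0→rain] = [1, 0, 0]
r1 m[φ0→sprk] = [0, 0, 1]
r1 m[φ0→sun] = [1, 1, 0]
r1 m[φ1→cld] = [0, 3, 3]
r1 m[φ1→sun] = [1, 3, 0]
r1 m[φ2→rain] = [5, 2, 2]
r1 m[φ2→fog] = [2, 2, 7]
r1 m[φ3→wet] = [0, 0, 1]
r1 m[φ3→slip] = [0, 0, 0]
r1 m[φ3→sun] = [0, 0, 1]
r1 m[φ4→rain] = [8, 2, 4]
r1 m[φ5→wet] = [3, 1, 0]
r1 m[φ6→sprk] = [1, 2, 5]
r1 m[rain→φ0] = [0, 0, 0]
r1 m[rain→φ2] = [0, 0, 0]
r1 m[rain→φ4] = [0, 0, 0]
r1 m[sprk→φ0] = [0, 0, 0]
r1 m[sprk→φ6] = [0, 0, 0]
r1 m[fog→φ2] = [0, 0, 0]
r1 m[cld→φ1] = [0, 0, 0]
r1 m[wet→φ3] = [0, 0, 0]
r1 m[wet→φ5] = [0, 0, 0]
r1 m[slip→φ3] = [0, 0, 0]
r1 m[sun→φ0] = [0, 0, 0]
r1 m[sun→φ1] = [0, 0, 0]
r1 m[sun→φ3] = [0, 0, 0]
r2 m[φ0→rain] = [1, 0, 0]
r2 m[φ0→sprk] = [0, 0, 1]
r2 m[φ0→sun] = [1, 1, 0]
r2 m[φ1→cld] = [0, 3, 3]
r2 m[φ1→sun] = [1, 3, 0]
r2 m[φ2→rain] = [5, 2, 2]
r2 m[φ2→fog] = [2, 2, 7]
r2 m[φ3→wet] = [0, 0, 1]
r2 m[φ3→slip] = [0, 0, 0]
r2 m[φ3→sun] = [0, 0, 1]
r2 m[φ4→rain] = [8, 2, 4]
r2 m[φ5→wet] = [3, 1, 0]
r2 m[φ6→sprk] = [1, 2, 5]
r2 m[rain→φ0] = [13, 4, 6]
r2 m[rain→φ2] = [9, 2, 4]
r2 m[rain→φ4] = [6, 2, 2]
r2 m[sprk→φ0] = [1, 2, 5]
r2 m[sprk→φ6] = [0, 0, 1]
r2 m[fog→φ2] = [0, 0, 0]
r2 m[cld→φ1] = [0, 0, 0]
r2 m[wet→φ3] = [3, 1, 0]
r2 m[wet→φ5] = [0, 0, 1]
r2 m[slip→φ3] = [0, 0, 0]
r2 m[sun→φ0] = [1, 3, 1]
r2 m[sun→φ1] = [1, 1, 1]
r2 m[sun→φ3] = [2, 4, 0]
r3 m[φ0→rain] = [4, 2, 2]
r3 m[φ0→sprk] = [5, 7, 8]
r3 m[φ0→sun] = [6, 10, 5]
r3 m[φ1→cld] = [1, 4, 4]
r3 m[φ1→sun] = [1, 3, 0]
r3 m[φ2→rain] = [5, 2, 2]
r3 m[φ2→fog] = [4, 6, 9]
r3 m[φ3→wet] = [1, 2, 1]
r3 m[φ3→slip] = [4, 1, 3]
r3 m[φ3→sun] = [1, 1, 1]
r3 m[φ4→rain] = [8, 2, 4]
r3 m[φ5→wet] = [3, 1, 0]
r3 m[φ6→sprk] = [1, 2, 5]
r3 m[rain→φ0] = [13, 4, 6]
r3 m[rain→φ2] = [9, 2, 4]
r3 m[rain→φ4] = [6, 2, 2]
r3 m[sprk→φ0] = [1, 2, 5]
r3 m[sprk→φ6] = [0, 0, 1]
r3 m[fog→φ2] = [0, 0, 0]
r3 m[cld→φ1] = [0, 0, 0]
r3 m[wet→φ3] = [3, 1, 0]
r3 m[wet→φ5] = [0, 0, 1]
r3 m[slip→φ3] = [0, 0, 0]
r3 m[sun→φ0] = [1, 3, 1]
r3 m[sun→φ1] = [1, 1, 1]
r3 m[sun→φ3] = [2, 4, 0]
r4 m[φ0→rain] = [4, 2, 2]
r4 m[φ0→sprk] = [5, 7, 8]
r4 m[φ0→sun] = [6, 10, 5]
r4 m[φ1→cld] = [1, 4, 4]
r4 m[φ1→sun] = [1, 3, 0]
r4 m[φ2→rain] = [5, 2, 2]
r4 m[φ2→fog] = [4, 6, 9]
r4 m[φ3→wet] = [1, 2, 1]
r4 m[φ3→slip] = [4, 1, 3]
r4 m[φ3→sun] = [1, 1, 1]
r4 m[φ4→rain] = [8, 2, 4]
r4 m[φ5→wet] = [3, 1, 0]
r4 m[φ6→sprk] = [1, 2, 5]
r4 m[rain→φ0] = [13, 4, 6]
r4 m[rain→φ2] = [12, 4, 6]
r4 m[rain→φ4] = [9, 4, 4]
r4 m[sprk→φ0] = [1, 2, 5]
r4 m[sprk→φ6] = [5, 7, 8]
r4 m[fog→φ2] = [0, 0, 0]
r4 m[cld→φ1] = [0, 0, 0]
r4 m[wet→φ3] = [3, 1, 0]
r4 m[wet→φ5] = [1, 2, 1]
r4 m[slip→φ3] = [0, 0, 0]
r4 m[sun→φ0] = [2, 4, 1]
r4 m[sun→φ1] = [7, 11, 6]
r4 m[sun→φ3] = [7, 13, 5]
r5 m[φ0→rain] = [4, 2, 2]
r5 m[φ0→sprk] = [5, 7, 9]
r5 m[φ0→sun] = [6, 10, 5]
r5 m[φ1→cld] = [6, 11, 9]
r5 m[φ1→sun] = [1, 3, 0]
r5 m[φ2→rain] = [5, 2, 2]
r5 m[φ2→fog] = [6, 8, 11]
r5 m[φ3→wet] = [6, 7, 6]
r5 m[φ3→slip] = [9, 6, 8]
r5 m[φ3→sun] = [1, 1, 1]
r5 m[φ4→rain] = [8, 2, 4]
r5 m[φ5→wet] = [3, 1, 0]
r5 m[φ6→sprk] = [1, 2, 5]
r5 m[rain→φ0] = [13, 4, 6]
r5 m[rain→φ2] = [12, 4, 6]
r5 m[rain→φ4] = [9, 4, 4]
r5 m[sprk→φ0] = [1, 2, 5]
r5 m[sprk→φ6] = [5, 7, 8]
r5 m[fog→φ2] = [0, 0, 0]
r5 m[cld→φ1] = [0, 0, 0]
r5 m[wet→φ3] = [3, 1, 0]
r5 m[wet→φ5] = [1, 2, 1]
r5 m[slip→φ3] = [0, 0, 0]
r5 m[sun→φ0] = [2, 4, 1]
r5 m[sun→φ1] = [7, 11, 6]
r5 m[sun→φ3] = [7, 13, 5]
r6 m[φ0→rain] = [4, 2, 2]
r6 m[φ0→sprk] = [5, 7, 9]
r6 m[φ0→sun] = [6, 10, 5]
r6 m[φ1→cld] = [6, 11, 9]
r6 m[φ1→sun] = [1, 3, 0]
r6 m[φ2→rain] = [5, 2, 2]
r6 m[φ2→fog] = [6, 8, 11]
r6 m[φ3→wet] = [6, 7, 6]
r6 m[φ3→slip] = [9, 6, 8]
r6 m[φ3→sun] = [1, 1, 1]
r6 m[φ4→rain] = [8, 2, 4]
r6 m[φ5→wet] = [3, 1, 0]
r6 m[φ6→sprk] = [1, 2, 5]
r6 m[rain→φ0] = [13, 4, 6]
r6 m[rain→φ2] = [12, 4, 6]
r6 m[rain→φ4] = [9, 4, 4]
r6 m[sprk→φ0] = [1, 2, 5]
r6 m[sprk→φ6] = [5, 7, 9]
r6 m[fog→φ2] = [0, 0, 0]
r6 m[cld→φ1] = [0, 0, 0]
r6 m[wet→φ3] = [3, 1, 0]
r6 m[wet→φ5] = [6, 7, 6]
r6 m[slip→φ3] = [0, 0, 0]
r6 m[sun→φ0] = [2, 4, 1]
r6 m[sun→φ1] = [7, 11, 6]
r6 m[sun→φ3] = [7, 13, 5]
r7 m[φ0→rain] = [4, 2, 2]
r7 m[φ0→sprk] = [5, 7, 9]
r7 m[φ0→sun] = [6, 10, 5]
r7 m[φ1→cld] = [6, 11, 9]
r7 m[φ1→sun] = [1, 3, 0]
r7 m[φ2→rain] = [5, 2, 2]
r7 m[φ2→fog] = [6, 8, 11]
r7 m[φ3→wet] = [6, 7, 6]
r7 m[φ3→slip] = [9, 6, 8]
r7 m[φ3→sun] = [1, 1, 1]
r7 m[φ4→rain] = [8, 2, 4]
r7 m[φ5→wet] = [3, 1, 0]
r7 m[φ6→sprk] = [1, 2, 5]
r7 m[rain→φ0] = [13, 4, 6]
r7 m[rain→φ2] = [12, 4, 6]
r7 m[rain→φ4] = [9, 4, 4]
r7 m[sprk→φ0] = [1, 2, 5]
r7 m[sprk→φ6] = [5, 7, 9]
r7 m[fog→φ2] = [0, 0, 0]
r7 m[cld→φ1] = [0, 0, 0]
r7 m[wet→φ3] = [3, 1, 0]
r7 m[wet→φ5] = [6, 7, 6]
r7 m[slip→φ3] = [0, 0, 0]
r7 m[sun→φ0] = [2, 4, 1]
r7 m[sun→φ1] = [7, 11, 6]
r7 m[sun→φ3] = [7, 13, 5]
fixed point reached at round 7
traceback from rain: (rain=1, sprk=0, fog=0, cld=0, wet=2, slip=1, sun=2), score=6

assignment: (rain=1, sprk=0, fog=0, cld=0, wet=2, slip=1, sun=2); score = 6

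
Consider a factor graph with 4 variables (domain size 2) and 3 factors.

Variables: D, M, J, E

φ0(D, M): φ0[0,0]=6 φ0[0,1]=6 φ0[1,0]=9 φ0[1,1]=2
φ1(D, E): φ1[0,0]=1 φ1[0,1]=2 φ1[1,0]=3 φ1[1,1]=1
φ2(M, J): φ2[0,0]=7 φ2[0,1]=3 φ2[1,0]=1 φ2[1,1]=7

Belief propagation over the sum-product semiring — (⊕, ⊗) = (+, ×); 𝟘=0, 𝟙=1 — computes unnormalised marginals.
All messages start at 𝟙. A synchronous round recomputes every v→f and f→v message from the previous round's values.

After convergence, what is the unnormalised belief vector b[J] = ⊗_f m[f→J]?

init: all messages = 𝟙 over 2 values
r1 m[φ0→D] = [12, 11]
r1 m[φ0→M] = [15, 8]
r1 m[φ1→D] = [3, 4]
r1 m[φ1→E] = [4, 3]
r1 m[φ2→M] = [10, 8]
r1 m[φ2→J] = [8, 10]
r1 m[D→φ0] = [1, 1]
r1 m[D→φ1] = [1, 1]
r1 m[M→φ0] = [1, 1]
r1 m[M→φ2] = [1, 1]
r1 m[J→φ2] = [1, 1]
r1 m[E→φ1] = [1, 1]
r2 m[φ0→D] = [12, 11]
r2 m[φ0→M] = [15, 8]
r2 m[φ1→D] = [3, 4]
r2 m[φ1→E] = [4, 3]
r2 m[φ2→M] = [10, 8]
r2 m[φ2→J] = [8, 10]
r2 m[D→φ0] = [3, 4]
r2 m[D→φ1] = [12, 11]
r2 m[M→φ0] = [10, 8]
r2 m[M→φ2] = [15, 8]
r2 m[J→φ2] = [1, 1]
r2 m[E→φ1] = [1, 1]
r3 m[φ0→D] = [108, 106]
r3 m[φ0→M] = [54, 26]
r3 m[φ1→D] = [3, 4]
r3 m[φ1→E] = [45, 35]
r3 m[φ2→M] = [10, 8]
r3 m[φ2→J] = [113, 101]
r3 m[D→φ0] = [3, 4]
r3 m[D→φ1] = [12, 11]
r3 m[M→φ0] = [10, 8]
r3 m[M→φ2] = [15, 8]
r3 m[J→φ2] = [1, 1]
r3 m[E→φ1] = [1, 1]
r4 m[φ0→D] = [108, 106]
r4 m[φ0→M] = [54, 26]
r4 m[φ1→D] = [3, 4]
r4 m[φ1→E] = [45, 35]
r4 m[φ2→M] = [10, 8]
r4 m[φ2→J] = [113, 101]
r4 m[D→φ0] = [3, 4]
r4 m[D→φ1] = [108, 106]
r4 m[M→φ0] = [10, 8]
r4 m[M→φ2] = [54, 26]
r4 m[J→φ2] = [1, 1]
r4 m[E→φ1] = [1, 1]
r5 m[φ0→D] = [108, 106]
r5 m[φ0→M] = [54, 26]
r5 m[φ1→D] = [3, 4]
r5 m[φ1→E] = [426, 322]
r5 m[φ2→M] = [10, 8]
r5 m[φ2→J] = [404, 344]
r5 m[D→φ0] = [3, 4]
r5 m[D→φ1] = [108, 106]
r5 m[M→φ0] = [10, 8]
r5 m[M→φ2] = [54, 26]
r5 m[J→φ2] = [1, 1]
r5 m[E→φ1] = [1, 1]
r6 m[φ0→D] = [108, 106]
r6 m[φ0→M] = [54, 26]
r6 m[φ1→D] = [3, 4]
r6 m[φ1→E] = [426, 322]
r6 m[φ2→M] = [10, 8]
r6 m[φ2→J] = [404, 344]
r6 m[D→φ0] = [3, 4]
r6 m[D→φ1] = [108, 106]
r6 m[M→φ0] = [10, 8]
r6 m[M→φ2] = [54, 26]
r6 m[J→φ2] = [1, 1]
r6 m[E→φ1] = [1, 1]
fixed point reached at round 6
b[J] = ⊗ incoming = [404, 344]

b[J] = [404, 344]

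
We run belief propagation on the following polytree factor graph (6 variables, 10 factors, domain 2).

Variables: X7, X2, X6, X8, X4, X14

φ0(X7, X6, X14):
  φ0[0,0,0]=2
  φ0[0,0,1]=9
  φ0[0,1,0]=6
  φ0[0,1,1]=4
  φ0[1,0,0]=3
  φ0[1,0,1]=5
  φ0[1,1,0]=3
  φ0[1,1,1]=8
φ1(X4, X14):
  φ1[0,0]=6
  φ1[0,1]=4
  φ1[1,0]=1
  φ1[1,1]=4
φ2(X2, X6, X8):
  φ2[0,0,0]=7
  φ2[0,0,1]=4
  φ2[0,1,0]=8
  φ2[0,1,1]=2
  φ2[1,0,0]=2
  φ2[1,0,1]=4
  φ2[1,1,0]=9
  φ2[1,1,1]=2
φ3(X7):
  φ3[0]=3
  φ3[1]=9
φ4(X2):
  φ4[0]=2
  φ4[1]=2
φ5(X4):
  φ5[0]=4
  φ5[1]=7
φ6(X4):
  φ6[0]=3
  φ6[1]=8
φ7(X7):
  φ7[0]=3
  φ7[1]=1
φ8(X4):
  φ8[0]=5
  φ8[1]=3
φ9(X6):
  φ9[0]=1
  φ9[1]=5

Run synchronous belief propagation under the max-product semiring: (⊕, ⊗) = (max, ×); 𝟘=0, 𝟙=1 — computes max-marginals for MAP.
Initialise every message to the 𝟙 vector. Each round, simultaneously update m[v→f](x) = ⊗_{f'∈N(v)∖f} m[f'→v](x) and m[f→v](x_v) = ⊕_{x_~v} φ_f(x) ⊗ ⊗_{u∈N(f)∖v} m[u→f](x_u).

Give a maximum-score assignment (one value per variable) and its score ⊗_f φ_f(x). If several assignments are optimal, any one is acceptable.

assignment: (X7=1, X2=1, X6=1, X8=0, X4=1, X14=1); score = 4354560

init: all messages = 𝟙 over 2 values
r1 m[φ0→X7] = [9, 8]
r1 m[φ0→X6] = [9, 8]
r1 m[φ0→X14] = [6, 9]
r1 m[φ1→X4] = [6, 4]
r1 m[φ1→X14] = [6, 4]
r1 m[φ2→X2] = [8, 9]
r1 m[φ2→X6] = [7, 9]
r1 m[φ2→X8] = [9, 4]
r1 m[φ3→X7] = [3, 9]
r1 m[φ4→X2] = [2, 2]
r1 m[φ5→X4] = [4, 7]
r1 m[φ6→X4] = [3, 8]
r1 m[φ7→X7] = [3, 1]
r1 m[φ8→X4] = [5, 3]
r1 m[φ9→X6] = [1, 5]
r1 m[X7→φ0] = [1, 1]
r1 m[X7→φ3] = [1, 1]
r1 m[X7→φ7] = [1, 1]
r1 m[X2→φ2] = [1, 1]
r1 m[X2→φ4] = [1, 1]
r1 m[X6→φ0] = [1, 1]
r1 m[X6→φ2] = [1, 1]
r1 m[X6→φ9] = [1, 1]
r1 m[X8→φ2] = [1, 1]
r1 m[X4→φ1] = [1, 1]
r1 m[X4→φ5] = [1, 1]
r1 m[X4→φ6] = [1, 1]
r1 m[X4→φ8] = [1, 1]
r1 m[X14→φ0] = [1, 1]
r1 m[X14→φ1] = [1, 1]
r2 m[φ0→X7] = [9, 8]
r2 m[φ0→X6] = [9, 8]
r2 m[φ0→X14] = [6, 9]
r2 m[φ1→X4] = [6, 4]
r2 m[φ1→X14] = [6, 4]
r2 m[φ2→X2] = [8, 9]
r2 m[φ2→X6] = [7, 9]
r2 m[φ2→X8] = [9, 4]
r2 m[φ3→X7] = [3, 9]
r2 m[φ4→X2] = [2, 2]
r2 m[φ5→X4] = [4, 7]
r2 m[φ6→X4] = [3, 8]
r2 m[φ7→X7] = [3, 1]
r2 m[φ8→X4] = [5, 3]
r2 m[φ9→X6] = [1, 5]
r2 m[X7→φ0] = [9, 9]
r2 m[X7→φ3] = [27, 8]
r2 m[X7→φ7] = [27, 72]
r2 m[X2→φ2] = [2, 2]
r2 m[X2→φ4] = [8, 9]
r2 m[X6→φ0] = [7, 45]
r2 m[X6→φ2] = [9, 40]
r2 m[X6→φ9] = [63, 72]
r2 m[X8→φ2] = [1, 1]
r2 m[X4→φ1] = [60, 168]
r2 m[X4→φ5] = [90, 96]
r2 m[X4→φ6] = [120, 84]
r2 m[X4→φ8] = [72, 224]
r2 m[X14→φ0] = [6, 4]
r2 m[X14→φ1] = [6, 9]
r3 m[φ0→X7] = [1620, 1440]
r3 m[φ0→X6] = [324, 324]
r3 m[φ0→X14] = [2430, 3240]
r3 m[φ1→X4] = [36, 36]
r3 m[φ1→X14] = [360, 672]
r3 m[φ2→X2] = [320, 360]
r3 m[φ2→X6] = [14, 18]
r3 m[φ2→X8] = [720, 160]
r3 m[φ3→X7] = [3, 9]
r3 m[φ4→X2] = [2, 2]
r3 m[φ5→X4] = [4, 7]
r3 m[φ6→X4] = [3, 8]
r3 m[φ7→X7] = [3, 1]
r3 m[φ8→X4] = [5, 3]
r3 m[φ9→X6] = [1, 5]
r3 m[X7→φ0] = [9, 9]
r3 m[X7→φ3] = [27, 8]
r3 m[X7→φ7] = [27, 72]
r3 m[X2→φ2] = [2, 2]
r3 m[X2→φ4] = [8, 9]
r3 m[X6→φ0] = [7, 45]
r3 m[X6→φ2] = [9, 40]
r3 m[X6→φ9] = [63, 72]
r3 m[X8→φ2] = [1, 1]
r3 m[X4→φ1] = [60, 168]
r3 m[X4→φ5] = [90, 96]
r3 m[X4→φ6] = [120, 84]
r3 m[X4→φ8] = [72, 224]
r3 m[X14→φ0] = [6, 4]
r3 m[X14→φ1] = [6, 9]
r4 m[φ0→X7] = [1620, 1440]
r4 m[φ0→X6] = [324, 324]
r4 m[φ0→X14] = [2430, 3240]
r4 m[φ1→X4] = [36, 36]
r4 m[φ1→X14] = [360, 672]
r4 m[φ2→X2] = [320, 360]
r4 m[φ2→X6] = [14, 18]
r4 m[φ2→X8] = [720, 160]
r4 m[φ3→X7] = [3, 9]
r4 m[φ4→X2] = [2, 2]
r4 m[φ5→X4] = [4, 7]
r4 m[φ6→X4] = [3, 8]
r4 m[φ7→X7] = [3, 1]
r4 m[φ8→X4] = [5, 3]
r4 m[φ9→X6] = [1, 5]
r4 m[X7→φ0] = [9, 9]
r4 m[X7→φ3] = [4860, 1440]
r4 m[X7→φ7] = [4860, 12960]
r4 m[X2→φ2] = [2, 2]
r4 m[X2→φ4] = [320, 360]
r4 m[X6→φ0] = [14, 90]
r4 m[X6→φ2] = [324, 1620]
r4 m[X6→φ9] = [4536, 5832]
r4 m[X8→φ2] = [1, 1]
r4 m[X4→φ1] = [60, 168]
r4 m[X4→φ5] = [540, 864]
r4 m[X4→φ6] = [720, 756]
r4 m[X4→φ8] = [432, 2016]
r4 m[X14→φ0] = [360, 672]
r4 m[X14→φ1] = [2430, 3240]
r5 m[φ0→X7] = [241920, 483840]
r5 m[φ0→X6] = [54432, 48384]
r5 m[φ0→X14] = [4860, 6480]
r5 m[φ1→X4] = [14580, 12960]
r5 m[φ1→X14] = [360, 672]
r5 m[φ2→X2] = [12960, 14580]
r5 m[φ2→X6] = [14, 18]
r5 m[φ2→X8] = [29160, 6480]
r5 m[φ3→X7] = [3, 9]
r5 m[φ4→X2] = [2, 2]
r5 m[φ5→X4] = [4, 7]
r5 m[φ6→X4] = [3, 8]
r5 m[φ7→X7] = [3, 1]
r5 m[φ8→X4] = [5, 3]
r5 m[φ9→X6] = [1, 5]
r5 m[X7→φ0] = [9, 9]
r5 m[X7→φ3] = [4860, 1440]
r5 m[X7→φ7] = [4860, 12960]
r5 m[X2→φ2] = [2, 2]
r5 m[X2→φ4] = [320, 360]
r5 m[X6→φ0] = [14, 90]
r5 m[X6→φ2] = [324, 1620]
r5 m[X6→φ9] = [4536, 5832]
r5 m[X8→φ2] = [1, 1]
r5 m[X4→φ1] = [60, 168]
r5 m[X4→φ5] = [540, 864]
r5 m[X4→φ6] = [720, 756]
r5 m[X4→φ8] = [432, 2016]
r5 m[X14→φ0] = [360, 672]
r5 m[X14→φ1] = [2430, 3240]
r6 m[φ0→X7] = [241920, 483840]
r6 m[φ0→X6] = [54432, 48384]
r6 m[φ0→X14] = [4860, 6480]
r6 m[φ1→X4] = [14580, 12960]
r6 m[φ1→X14] = [360, 672]
r6 m[φ2→X2] = [12960, 14580]
r6 m[φ2→X6] = [14, 18]
r6 m[φ2→X8] = [29160, 6480]
r6 m[φ3→X7] = [3, 9]
r6 m[φ4→X2] = [2, 2]
r6 m[φ5→X4] = [4, 7]
r6 m[φ6→X4] = [3, 8]
r6 m[φ7→X7] = [3, 1]
r6 m[φ8→X4] = [5, 3]
r6 m[φ9→X6] = [1, 5]
r6 m[X7→φ0] = [9, 9]
r6 m[X7→φ3] = [725760, 483840]
r6 m[X7→φ7] = [725760, 4354560]
r6 m[X2→φ2] = [2, 2]
r6 m[X2→φ4] = [12960, 14580]
r6 m[X6→φ0] = [14, 90]
r6 m[X6→φ2] = [54432, 241920]
r6 m[X6→φ9] = [762048, 870912]
r6 m[X8→φ2] = [1, 1]
r6 m[X4→φ1] = [60, 168]
r6 m[X4→φ5] = [218700, 311040]
r6 m[X4→φ6] = [291600, 272160]
r6 m[X4→φ8] = [174960, 725760]
r6 m[X14→φ0] = [360, 672]
r6 m[X14→φ1] = [4860, 6480]
r7 m[φ0→X7] = [241920, 483840]
r7 m[φ0→X6] = [54432, 48384]
r7 m[φ0→X14] = [4860, 6480]
r7 m[φ1→X4] = [29160, 25920]
r7 m[φ1→X14] = [360, 672]
r7 m[φ2→X2] = [1935360, 2177280]
r7 m[φ2→X6] = [14, 18]
r7 m[φ2→X8] = [4354560, 967680]
r7 m[φ3→X7] = [3, 9]
r7 m[φ4→X2] = [2, 2]
r7 m[φ5→X4] = [4, 7]
r7 m[φ6→X4] = [3, 8]
r7 m[φ7→X7] = [3, 1]
r7 m[φ8→X4] = [5, 3]
r7 m[φ9→X6] = [1, 5]
r7 m[X7→φ0] = [9, 9]
r7 m[X7→φ3] = [725760, 483840]
r7 m[X7→φ7] = [725760, 4354560]
r7 m[X2→φ2] = [2, 2]
r7 m[X2→φ4] = [12960, 14580]
r7 m[X6→φ0] = [14, 90]
r7 m[X6→φ2] = [54432, 241920]
r7 m[X6→φ9] = [762048, 870912]
r7 m[X8→φ2] = [1, 1]
r7 m[X4→φ1] = [60, 168]
r7 m[X4→φ5] = [218700, 311040]
r7 m[X4→φ6] = [291600, 272160]
r7 m[X4→φ8] = [174960, 725760]
r7 m[X14→φ0] = [360, 672]
r7 m[X14→φ1] = [4860, 6480]
r8 m[φ0→X7] = [241920, 483840]
r8 m[φ0→X6] = [54432, 48384]
r8 m[φ0→X14] = [4860, 6480]
r8 m[φ1→X4] = [29160, 25920]
r8 m[φ1→X14] = [360, 672]
r8 m[φ2→X2] = [1935360, 2177280]
r8 m[φ2→X6] = [14, 18]
r8 m[φ2→X8] = [4354560, 967680]
r8 m[φ3→X7] = [3, 9]
r8 m[φ4→X2] = [2, 2]
r8 m[φ5→X4] = [4, 7]
r8 m[φ6→X4] = [3, 8]
r8 m[φ7→X7] = [3, 1]
r8 m[φ8→X4] = [5, 3]
r8 m[φ9→X6] = [1, 5]
r8 m[X7→φ0] = [9, 9]
r8 m[X7→φ3] = [725760, 483840]
r8 m[X7→φ7] = [725760, 4354560]
r8 m[X2→φ2] = [2, 2]
r8 m[X2→φ4] = [1935360, 2177280]
r8 m[X6→φ0] = [14, 90]
r8 m[X6→φ2] = [54432, 241920]
r8 m[X6→φ9] = [762048, 870912]
r8 m[X8→φ2] = [1, 1]
r8 m[X4→φ1] = [60, 168]
r8 m[X4→φ5] = [437400, 622080]
r8 m[X4→φ6] = [583200, 544320]
r8 m[X4→φ8] = [349920, 1451520]
r8 m[X14→φ0] = [360, 672]
r8 m[X14→φ1] = [4860, 6480]
r9 m[φ0→X7] = [241920, 483840]
r9 m[φ0→X6] = [54432, 48384]
r9 m[φ0→X14] = [4860, 6480]
r9 m[φ1→X4] = [29160, 25920]
r9 m[φ1→X14] = [360, 672]
r9 m[φ2→X2] = [1935360, 2177280]
r9 m[φ2→X6] = [14, 18]
r9 m[φ2→X8] = [4354560, 967680]
r9 m[φ3→X7] = [3, 9]
r9 m[φ4→X2] = [2, 2]
r9 m[φ5→X4] = [4, 7]
r9 m[φ6→X4] = [3, 8]
r9 m[φ7→X7] = [3, 1]
r9 m[φ8→X4] = [5, 3]
r9 m[φ9→X6] = [1, 5]
r9 m[X7→φ0] = [9, 9]
r9 m[X7→φ3] = [725760, 483840]
r9 m[X7→φ7] = [725760, 4354560]
r9 m[X2→φ2] = [2, 2]
r9 m[X2→φ4] = [1935360, 2177280]
r9 m[X6→φ0] = [14, 90]
r9 m[X6→φ2] = [54432, 241920]
r9 m[X6→φ9] = [762048, 870912]
r9 m[X8→φ2] = [1, 1]
r9 m[X4→φ1] = [60, 168]
r9 m[X4→φ5] = [437400, 622080]
r9 m[X4→φ6] = [583200, 544320]
r9 m[X4→φ8] = [349920, 1451520]
r9 m[X14→φ0] = [360, 672]
r9 m[X14→φ1] = [4860, 6480]
fixed point reached at round 9
traceback from X7: (X7=1, X2=1, X6=1, X8=0, X4=1, X14=1), score=4354560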